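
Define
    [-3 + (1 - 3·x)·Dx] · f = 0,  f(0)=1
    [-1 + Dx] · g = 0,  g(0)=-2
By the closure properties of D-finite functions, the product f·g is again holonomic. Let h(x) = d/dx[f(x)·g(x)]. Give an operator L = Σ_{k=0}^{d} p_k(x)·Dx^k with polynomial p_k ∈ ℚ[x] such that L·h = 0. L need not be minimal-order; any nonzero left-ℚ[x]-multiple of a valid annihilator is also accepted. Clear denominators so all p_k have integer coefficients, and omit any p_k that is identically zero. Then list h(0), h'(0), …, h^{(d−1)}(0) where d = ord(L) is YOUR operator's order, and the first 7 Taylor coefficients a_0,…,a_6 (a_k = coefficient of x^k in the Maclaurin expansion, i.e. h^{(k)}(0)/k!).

f: a_k = 1, 3, 9, 27, 81, 243, 729, …
g: a_k = -2, -2, -1, -1/3, -1/12, -1/60, -1/360, …
Sym-product of L_f,L_g gives L₀ (≤ ord 1).
h=h₀': d/dx-closure on L₀ ⇒ L.
L = (25 - 24·x + 9·x^2) + (-4 + 15·x - 9·x^2)·Dx  (order 1).
h: a_k = -8, -50, -226, -2713/3, -10174/3, -732529/60, -1538311/36, …
ICs: h(0) = -8.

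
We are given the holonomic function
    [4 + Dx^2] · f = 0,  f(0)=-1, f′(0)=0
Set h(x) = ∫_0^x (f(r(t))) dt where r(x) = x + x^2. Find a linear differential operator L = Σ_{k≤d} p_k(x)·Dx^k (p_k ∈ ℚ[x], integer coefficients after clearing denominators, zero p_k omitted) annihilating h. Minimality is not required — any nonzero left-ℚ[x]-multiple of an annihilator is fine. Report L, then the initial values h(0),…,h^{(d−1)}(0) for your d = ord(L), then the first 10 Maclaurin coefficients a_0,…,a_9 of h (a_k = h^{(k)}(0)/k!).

L = (4 + 24·x + 48·x^2 + 32·x^3)·Dx - 2·Dx^2 + (1 + 2·x)·Dx^3  (order 3).
h: a_k = 0, -1, 0, 2/3, 1, 4/15, -4/9, -176/315, -4/15, 208/2835, …
ICs: h(0) = 0, h′(0) = -1, h′′(0) = 0.

f: a_k = -1, 0, 2, 0, -2/3, 0, 4/45, 0, -2/315, 0, …
L₀ from L_f via x↦r, Dx↦r'^{-1}Dx.
h=∫₀ˣh₀: take L = L₀·Dx.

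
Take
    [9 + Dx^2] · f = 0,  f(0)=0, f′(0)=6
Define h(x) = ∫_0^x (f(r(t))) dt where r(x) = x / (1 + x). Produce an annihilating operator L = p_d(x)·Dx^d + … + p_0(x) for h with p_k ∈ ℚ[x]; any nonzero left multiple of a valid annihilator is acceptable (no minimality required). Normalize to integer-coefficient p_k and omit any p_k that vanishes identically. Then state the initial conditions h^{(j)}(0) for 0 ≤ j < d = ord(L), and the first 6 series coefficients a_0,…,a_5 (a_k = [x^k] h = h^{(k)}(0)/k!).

f: a_k = 0, 6, 0, -9, 0, 81/20, …
h₀=f(r): pull back L_f along r ⇒ L₀.
h=∫₀ˣh₀: take L = L₀·Dx.
L = 9·Dx + (2 + 6·x + 6·x^2 + 2·x^3)·Dx^2 + (1 + 4·x + 6·x^2 + 4·x^3 + x^4)·Dx^3  (order 3).
h: a_k = 0, 0, 3, -2, -3/4, 21/5, …
ICs: h(0) = 0, h′(0) = 0, h′′(0) = 6.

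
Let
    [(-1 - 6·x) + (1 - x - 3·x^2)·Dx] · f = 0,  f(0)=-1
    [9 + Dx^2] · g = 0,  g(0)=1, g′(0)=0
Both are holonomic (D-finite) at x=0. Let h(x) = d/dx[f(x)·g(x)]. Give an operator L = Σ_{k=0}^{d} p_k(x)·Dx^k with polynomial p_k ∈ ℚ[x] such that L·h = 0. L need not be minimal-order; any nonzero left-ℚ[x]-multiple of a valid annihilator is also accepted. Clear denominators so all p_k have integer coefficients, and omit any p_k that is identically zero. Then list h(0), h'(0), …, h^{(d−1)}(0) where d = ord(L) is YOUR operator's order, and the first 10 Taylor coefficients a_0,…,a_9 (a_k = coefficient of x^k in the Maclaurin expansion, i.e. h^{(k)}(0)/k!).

L = (-15 - 54·x - 135·x^2 + 162·x^3 + 243·x^4) + (6·x + 54·x^2 + 108·x^3)·Dx + (1 - 4·x - 9·x^2 + 18·x^3 + 27·x^4)·Dx^2  (order 2).
h: a_k = -1, 1, -15/2, -35/2, -475/8, -5757/40, -33383/80, -118037/112, -12522393/4480, -31618591/4480, …
ICs: h(0) = -1, h′(0) = 1.

f: a_k = -1, -1, -4, -7, -19, -40, -97, -217, -508, -1159, …
g: a_k = 1, 0, -9/2, 0, 27/8, 0, -81/80, 0, 729/4480, 0, …
f·g: L₀ = L_f ⊗_s L_g, ord ≤ 1·2.
Differentiate: ansatz ord ≤ ord L₀ ⇒ L.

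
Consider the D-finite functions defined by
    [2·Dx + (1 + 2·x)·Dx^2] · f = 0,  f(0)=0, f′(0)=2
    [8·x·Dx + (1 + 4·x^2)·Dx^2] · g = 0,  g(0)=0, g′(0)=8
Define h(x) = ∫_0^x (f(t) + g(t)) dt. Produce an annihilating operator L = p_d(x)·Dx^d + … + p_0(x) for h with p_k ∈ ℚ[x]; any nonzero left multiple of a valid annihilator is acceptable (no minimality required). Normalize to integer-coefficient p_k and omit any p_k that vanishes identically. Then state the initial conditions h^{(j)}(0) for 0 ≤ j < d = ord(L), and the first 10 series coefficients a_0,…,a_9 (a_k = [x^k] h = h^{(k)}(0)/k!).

L = (-8 - 48·x + 96·x^2 + 64·x^3)·Dx^2 + (-8 - 16·x + 192·x^3 + 128·x^4)·Dx^3 + (-1 + 2·x + 8·x^2 + 16·x^3 + 48·x^4 + 32·x^5)·Dx^4  (order 4).
h: a_k = 0, 0, 5, -2/3, -2, -4/5, 16/3, -32/21, -48/7, -32/9, …
ICs: h(0) = 0, h′(0) = 0, h′′(0) = 10, h′′′(0) = -4.

f: a_k = 0, 2, -2, 8/3, -4, 32/5, -32/3, 128/7, -32, 512/9, …
g: a_k = 0, 8, 0, -32/3, 0, 128/5, 0, -512/7, 0, 2048/9, …
Weyl lclm of L_f,L_g ⇒ L₀ (ord ≤ 4).
h=∫₀ˣh₀: take L = L₀·Dx.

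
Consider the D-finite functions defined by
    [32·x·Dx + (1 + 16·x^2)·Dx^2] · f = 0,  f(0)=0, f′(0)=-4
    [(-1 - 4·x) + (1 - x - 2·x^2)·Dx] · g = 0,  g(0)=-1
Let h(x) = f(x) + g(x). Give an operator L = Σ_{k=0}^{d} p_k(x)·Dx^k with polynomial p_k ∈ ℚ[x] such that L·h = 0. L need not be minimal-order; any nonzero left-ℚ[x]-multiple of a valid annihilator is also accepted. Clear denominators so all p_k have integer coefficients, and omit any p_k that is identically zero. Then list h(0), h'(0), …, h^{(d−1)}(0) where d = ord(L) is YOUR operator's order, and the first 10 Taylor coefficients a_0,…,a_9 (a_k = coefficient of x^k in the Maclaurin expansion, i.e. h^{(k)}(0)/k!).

L = (96 - 384·x - 6912·x^2 - 15360·x^3 - 40704·x^4 - 12288·x^6)·Dx + (-31 - 104·x + 392·x^2 - 736·x^3 - 14912·x^4 - 27904·x^5 - 3072·x^6 - 12288·x^7)·Dx^2 + (3 + 19·x + 128·x^2 + 152·x^3 + 1128·x^4 - 2496·x^5 - 2560·x^6 - 1024·x^7 - 2048·x^8)·Dx^3  (order 3).
h: a_k = -1, -5, -3, 49/3, -11, -1129/5, -43, 15789/7, -171, -265213/9, …
ICs: h(0) = -1, h′(0) = -5, h′′(0) = -6.

f: a_k = 0, -4, 0, 64/3, 0, -1024/5, 0, 16384/7, 0, -262144/9, …
g: a_k = -1, -1, -3, -5, -11, -21, -43, -85, -171, -341, …
Sum ⇒ L₀ = lclm(L_f,L_g) in ℚ(x)⟨Dx⟩.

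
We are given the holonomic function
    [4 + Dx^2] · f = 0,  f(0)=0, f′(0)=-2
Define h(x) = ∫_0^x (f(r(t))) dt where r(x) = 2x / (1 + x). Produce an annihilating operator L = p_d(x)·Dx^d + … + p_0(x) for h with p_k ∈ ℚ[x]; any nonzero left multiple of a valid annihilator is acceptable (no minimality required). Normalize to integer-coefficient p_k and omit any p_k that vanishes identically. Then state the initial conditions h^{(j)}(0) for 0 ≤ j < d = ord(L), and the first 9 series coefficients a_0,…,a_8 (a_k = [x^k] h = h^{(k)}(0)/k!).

L = 16·Dx + (2 + 6·x + 6·x^2 + 2·x^3)·Dx^2 + (1 + 4·x + 6·x^2 + 4·x^3 + x^4)·Dx^3  (order 3).
h: a_k = 0, 0, -2, 4/3, 5/3, -28/5, 386/45, -60/7, 2461/630, …
ICs: h(0) = 0, h′(0) = 0, h′′(0) = -4.

f: a_k = 0, -2, 0, 4/3, 0, -4/15, 0, 8/315, 0, …
f∘r: x↦r, Dx↦Dx/r' in L_f ⇒ L₀.
h=∫₀ˣh₀: take L = L₀·Dx.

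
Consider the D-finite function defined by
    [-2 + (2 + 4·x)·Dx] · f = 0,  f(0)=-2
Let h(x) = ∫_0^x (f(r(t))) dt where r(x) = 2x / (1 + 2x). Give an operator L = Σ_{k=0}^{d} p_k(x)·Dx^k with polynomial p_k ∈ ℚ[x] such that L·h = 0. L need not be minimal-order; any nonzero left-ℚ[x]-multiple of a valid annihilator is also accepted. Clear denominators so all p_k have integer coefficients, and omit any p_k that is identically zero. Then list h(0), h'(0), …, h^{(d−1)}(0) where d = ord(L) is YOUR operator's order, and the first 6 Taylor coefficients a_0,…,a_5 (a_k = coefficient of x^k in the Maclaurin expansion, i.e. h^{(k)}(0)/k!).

f: a_k = -2, -2, 1, -1, 5/4, -7/4, …
L₀ from L_f via x↦r, Dx↦r'^{-1}Dx.
h=∫₀ˣh₀: take L = L₀·Dx.
L = -2·Dx + (1 + 8·x + 12·x^2)·Dx^2  (order 2).
h: a_k = 0, -2, -2, 4, -10, 148/5, …
ICs: h(0) = 0, h′(0) = -2.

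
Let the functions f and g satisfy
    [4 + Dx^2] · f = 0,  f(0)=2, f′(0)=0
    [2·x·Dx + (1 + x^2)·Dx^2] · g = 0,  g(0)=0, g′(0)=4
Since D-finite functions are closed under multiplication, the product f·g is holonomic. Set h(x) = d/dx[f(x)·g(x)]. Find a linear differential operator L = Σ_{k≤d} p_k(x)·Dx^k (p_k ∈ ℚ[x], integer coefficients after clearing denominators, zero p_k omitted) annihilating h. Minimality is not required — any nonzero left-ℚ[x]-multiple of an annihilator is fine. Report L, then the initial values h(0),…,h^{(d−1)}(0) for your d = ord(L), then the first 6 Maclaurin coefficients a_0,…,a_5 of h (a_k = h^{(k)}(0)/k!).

f: a_k = 2, 0, -4, 0, 4/3, 0, …
g: a_k = 0, 4, 0, -4/3, 0, 4/5, …
L₀ := L_f ⊗_s L_g (sym. prod.), ord ≤ 4.
h₀' ⇒ L via d/dx closure of L₀.
L = (512 + 1824·x^2 + 2768·x^4 + 1920·x^6 + 912·x^8 + 320·x^10 + 64·x^12) + (248·x + 944·x^3 + 1240·x^5 + 800·x^7 + 320·x^9 + 64·x^11)·Dx + (168 + 652·x^2 + 1080·x^4 + 892·x^6 + 488·x^8 + 176·x^10 + 32·x^12)·Dx^2 + (62·x + 236·x^3 + 310·x^5 + 200·x^7 + 80·x^9 + 16·x^11)·Dx^3 + (10 + 49·x^2 + 97·x^4 + 103·x^6 + 65·x^8 + 24·x^10 + 4·x^12)·Dx^4  (order 4).
h: a_k = 8, 0, -56, 0, 184/3, 0, …
ICs: h(0) = 8, h′(0) = 0, h′′(0) = -112, h′′′(0) = 0.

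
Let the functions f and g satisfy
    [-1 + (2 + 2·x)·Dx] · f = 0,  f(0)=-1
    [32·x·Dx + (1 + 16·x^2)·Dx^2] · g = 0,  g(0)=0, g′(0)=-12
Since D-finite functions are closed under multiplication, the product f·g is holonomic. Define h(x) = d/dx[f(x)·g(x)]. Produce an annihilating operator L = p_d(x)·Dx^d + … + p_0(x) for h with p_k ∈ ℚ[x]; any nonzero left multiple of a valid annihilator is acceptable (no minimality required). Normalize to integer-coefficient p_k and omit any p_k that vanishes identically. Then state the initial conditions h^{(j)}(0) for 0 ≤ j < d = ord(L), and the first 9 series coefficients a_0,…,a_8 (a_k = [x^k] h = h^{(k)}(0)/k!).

L = (125 + 640·x - 5728·x^2 - 6144·x^3 - 768·x^4) + (268 + 1164·x - 10368·x^2 - 29696·x^3 - 21504·x^4 - 3072·x^5)·Dx + (12 - 232·x - 372·x^2 - 4096·x^3 - 9088·x^4 - 6144·x^5 - 1024·x^6)·Dx^2  (order 2).
h: a_k = 12, 12, -393/2, -125, 99509/32, 291387/160, -63582493/1280, -62254327/2240, 45538351431/57344, …
ICs: h(0) = 12, h′(0) = 12.

f: a_k = -1, -1/2, 1/8, -1/16, 5/128, -7/256, 21/1024, -33/2048, 429/32768, …
g: a_k = 0, -12, 0, 64, 0, -3072/5, 0, 49152/7, 0, …
f·g: L₀ = L_f ⊗_s L_g, ord ≤ 1·2.
h=h₀': d/dx-closure on L₀ ⇒ L.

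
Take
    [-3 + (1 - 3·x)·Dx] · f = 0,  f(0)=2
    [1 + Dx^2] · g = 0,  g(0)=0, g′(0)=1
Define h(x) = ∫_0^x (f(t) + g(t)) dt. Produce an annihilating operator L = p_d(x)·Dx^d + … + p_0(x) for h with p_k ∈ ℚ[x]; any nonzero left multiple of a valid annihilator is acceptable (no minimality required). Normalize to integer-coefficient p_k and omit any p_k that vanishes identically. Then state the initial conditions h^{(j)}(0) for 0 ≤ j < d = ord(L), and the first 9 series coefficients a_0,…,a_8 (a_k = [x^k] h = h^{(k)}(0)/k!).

L = (165 - 18·x + 27·x^2)·Dx + (-19 + 63·x - 27·x^2 + 27·x^3)·Dx^2 + (165 - 18·x + 27·x^2)·Dx^3 + (-19 + 63·x - 27·x^2 + 27·x^3)·Dx^4  (order 4).
h: a_k = 0, 2, 7/2, 6, 323/24, 162/5, 58321/720, 1458/7, 22044959/40320, …
ICs: h(0) = 0, h′(0) = 2, h′′(0) = 7, h′′′(0) = 36.

f: a_k = 2, 6, 18, 54, 162, 486, 1458, 4374, 13122, …
g: a_k = 0, 1, 0, -1/6, 0, 1/120, 0, -1/5040, 0, …
f+g: L₀ = lclm(L_f,L_g), ord ≤ 1+2.
Integrate: L := L₀·Dx.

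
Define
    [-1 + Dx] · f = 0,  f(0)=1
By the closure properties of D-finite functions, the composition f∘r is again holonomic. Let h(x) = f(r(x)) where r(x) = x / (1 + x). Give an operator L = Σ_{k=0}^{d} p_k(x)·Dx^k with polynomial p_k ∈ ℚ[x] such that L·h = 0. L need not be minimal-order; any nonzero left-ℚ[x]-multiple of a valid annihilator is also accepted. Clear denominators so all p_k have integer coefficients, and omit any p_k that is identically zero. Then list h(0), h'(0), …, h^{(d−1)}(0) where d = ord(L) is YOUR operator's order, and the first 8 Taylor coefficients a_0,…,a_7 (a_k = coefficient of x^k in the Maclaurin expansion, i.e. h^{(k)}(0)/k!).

f: a_k = 1, 1, 1/2, 1/6, 1/24, 1/120, 1/720, 1/5040, …
L₀ from L_f via x↦r, Dx↦r'^{-1}Dx.
L = -1 + (1 + 2·x + x^2)·Dx  (order 1).
h: a_k = 1, 1, -1/2, 1/6, 1/24, -19/120, 151/720, -1091/5040, …
ICs: h(0) = 1.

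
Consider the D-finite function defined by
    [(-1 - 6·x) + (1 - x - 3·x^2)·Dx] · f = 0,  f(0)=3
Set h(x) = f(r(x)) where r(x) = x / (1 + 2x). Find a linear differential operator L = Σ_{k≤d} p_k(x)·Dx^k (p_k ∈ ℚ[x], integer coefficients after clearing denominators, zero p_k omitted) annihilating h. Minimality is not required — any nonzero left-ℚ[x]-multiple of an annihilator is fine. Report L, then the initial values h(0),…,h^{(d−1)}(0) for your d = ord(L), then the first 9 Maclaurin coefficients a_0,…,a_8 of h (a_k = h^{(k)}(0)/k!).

L = (1 + 8·x) + (-1 - 5·x - 5·x^2 + 2·x^3)·Dx  (order 1).
h: a_k = 3, 3, 6, -15, 51, -168, 555, -1833, 6054, …
ICs: h(0) = 3.

f: a_k = 3, 3, 12, 21, 57, 120, 291, 651, 1524, …
f∘r: x↦r, Dx↦Dx/r' in L_f ⇒ L₀.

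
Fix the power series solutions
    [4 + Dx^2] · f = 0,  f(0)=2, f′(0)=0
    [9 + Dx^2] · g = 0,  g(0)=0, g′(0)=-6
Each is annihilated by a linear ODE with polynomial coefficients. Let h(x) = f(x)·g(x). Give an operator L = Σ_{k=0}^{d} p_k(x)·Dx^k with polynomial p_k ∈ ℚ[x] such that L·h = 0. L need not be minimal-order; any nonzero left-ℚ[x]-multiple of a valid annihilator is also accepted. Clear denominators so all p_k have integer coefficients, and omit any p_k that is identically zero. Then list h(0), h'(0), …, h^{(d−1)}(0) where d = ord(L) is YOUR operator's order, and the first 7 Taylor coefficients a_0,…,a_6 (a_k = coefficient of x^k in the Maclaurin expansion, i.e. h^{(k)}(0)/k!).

f: a_k = 2, 0, -4, 0, 4/3, 0, -8/45, …
g: a_k = 0, -6, 0, 9, 0, -81/20, 0, …
Sym-product of L_f,L_g gives L₀ (≤ ord 4).
L = 25 + 26·Dx^2 + Dx^4  (order 4).
h: a_k = 0, -12, 0, 42, 0, -521/10, 0, …
ICs: h(0) = 0, h′(0) = -12, h′′(0) = 0, h′′′(0) = 252.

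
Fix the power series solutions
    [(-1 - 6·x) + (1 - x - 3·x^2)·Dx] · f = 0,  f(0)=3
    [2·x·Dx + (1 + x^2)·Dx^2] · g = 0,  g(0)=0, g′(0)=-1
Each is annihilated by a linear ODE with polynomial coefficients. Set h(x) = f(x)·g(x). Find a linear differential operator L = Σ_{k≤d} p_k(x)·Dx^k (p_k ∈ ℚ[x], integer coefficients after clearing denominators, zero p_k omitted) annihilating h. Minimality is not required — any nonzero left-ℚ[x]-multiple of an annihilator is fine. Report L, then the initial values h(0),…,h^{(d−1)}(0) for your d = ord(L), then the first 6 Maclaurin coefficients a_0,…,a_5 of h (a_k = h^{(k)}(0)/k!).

L = (6 + 2·x + 18·x^2) + (2 + 10·x + 4·x^2 + 18·x^3)·Dx + (-1 + x + 2·x^2 + x^3 + 3·x^4)·Dx^2  (order 2).
h: a_k = 0, -3, -3, -11, -20, -268/5, …
ICs: h(0) = 0, h′(0) = -3.

f: a_k = 3, 3, 12, 21, 57, 120, …
g: a_k = 0, -1, 0, 1/3, 0, -1/5, …
h₀=f·g: eliminate ⇒ L₀, order ≤ 1·2.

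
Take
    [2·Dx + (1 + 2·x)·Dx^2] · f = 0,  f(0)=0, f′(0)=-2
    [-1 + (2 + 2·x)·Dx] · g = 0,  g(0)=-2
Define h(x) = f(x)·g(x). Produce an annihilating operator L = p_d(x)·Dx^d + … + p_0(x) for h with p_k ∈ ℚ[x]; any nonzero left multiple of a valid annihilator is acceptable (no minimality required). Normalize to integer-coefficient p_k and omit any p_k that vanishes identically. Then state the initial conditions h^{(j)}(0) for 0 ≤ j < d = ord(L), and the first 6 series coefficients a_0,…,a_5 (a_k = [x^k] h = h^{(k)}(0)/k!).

f: a_k = 0, -2, 2, -8/3, 4, -32/5, …
g: a_k = -2, -1, 1/4, -1/8, 5/64, -7/128, …
h₀=f·g: eliminate ⇒ L₀, order ≤ 2·1.
L = (-1 + 2·x) + (4 + 4·x)·Dx + (4 + 16·x + 20·x^2 + 8·x^3)·Dx^2  (order 2).
h: a_k = 0, 4, -2, 17/6, -55/12, 3709/480, …
ICs: h(0) = 0, h′(0) = 4.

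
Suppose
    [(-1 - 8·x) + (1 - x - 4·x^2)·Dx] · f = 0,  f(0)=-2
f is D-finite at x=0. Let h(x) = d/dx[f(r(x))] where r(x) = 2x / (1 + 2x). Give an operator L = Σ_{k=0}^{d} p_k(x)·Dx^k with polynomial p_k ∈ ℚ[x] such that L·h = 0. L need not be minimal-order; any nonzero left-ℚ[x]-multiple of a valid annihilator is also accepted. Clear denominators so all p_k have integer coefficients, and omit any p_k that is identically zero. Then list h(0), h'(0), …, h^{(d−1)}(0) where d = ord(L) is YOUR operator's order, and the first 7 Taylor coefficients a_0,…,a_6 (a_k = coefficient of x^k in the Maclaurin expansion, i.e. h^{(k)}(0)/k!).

f: a_k = -2, -2, -10, -18, -58, -130, -362, …
Substitute x→r, Dx→(1/r')Dx; clear ⇒ L₀.
h₀' ⇒ L via d/dx closure of L₀.
L = (16 + 96·x + 960·x^2 + 1152·x^3) + (-1 - 22·x - 60·x^2 + 248·x^3 + 576·x^4)·Dx  (order 1).
h: a_k = -4, -64, 0, -2048, 5120, -61440, 258048, …
ICs: h(0) = -4.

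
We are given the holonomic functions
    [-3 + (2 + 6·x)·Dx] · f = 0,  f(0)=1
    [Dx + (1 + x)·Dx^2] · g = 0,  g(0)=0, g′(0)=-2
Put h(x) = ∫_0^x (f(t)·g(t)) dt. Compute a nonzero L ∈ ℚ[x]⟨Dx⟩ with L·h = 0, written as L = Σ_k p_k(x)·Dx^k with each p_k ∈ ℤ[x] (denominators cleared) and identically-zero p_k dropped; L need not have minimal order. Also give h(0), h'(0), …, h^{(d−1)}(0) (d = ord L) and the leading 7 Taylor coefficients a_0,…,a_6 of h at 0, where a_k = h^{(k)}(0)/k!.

f: a_k = 1, 3/2, -9/8, 27/16, -405/128, 1701/256, -15309/1024, …
g: a_k = 0, -2, 1, -2/3, 1/2, -2/5, 1/3, …
L₀ := L_f ⊗_s L_g (sym. prod.), ord ≤ 2.
Integrate: L := L₀·Dx.
L = (21 + 9·x)·Dx + (-8 - 24·x)·Dx^2 + (4 + 28·x + 60·x^2 + 36·x^3)·Dx^3  (order 3).
h: a_k = 0, 0, -1, -2/3, 37/48, -1, 2917/1920, …
ICs: h(0) = 0, h′(0) = 0, h′′(0) = -2.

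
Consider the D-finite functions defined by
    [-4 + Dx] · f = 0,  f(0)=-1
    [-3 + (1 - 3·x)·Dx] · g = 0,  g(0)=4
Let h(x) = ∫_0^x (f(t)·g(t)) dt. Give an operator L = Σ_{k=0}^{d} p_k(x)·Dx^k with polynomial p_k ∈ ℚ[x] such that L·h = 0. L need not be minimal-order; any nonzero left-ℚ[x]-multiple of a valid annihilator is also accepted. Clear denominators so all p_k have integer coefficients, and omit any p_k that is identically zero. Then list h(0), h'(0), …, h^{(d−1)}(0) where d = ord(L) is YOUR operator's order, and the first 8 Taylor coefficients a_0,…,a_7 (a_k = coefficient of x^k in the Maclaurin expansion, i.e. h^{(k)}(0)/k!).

L = (7 - 12·x)·Dx + (-1 + 3·x)·Dx^2  (order 2).
h: a_k = 0, -4, -14, -116/3, -293/3, -3644/15, -27586/45, -497572/315, …
ICs: h(0) = 0, h′(0) = -4.

f: a_k = -1, -4, -8, -32/3, -32/3, -128/15, -256/45, -1024/315, …
g: a_k = 4, 12, 36, 108, 324, 972, 2916, 8748, …
h₀=f·g: eliminate ⇒ L₀, order ≤ 1·1.
h=∫h₀ ⇒ L = L₀·Dx.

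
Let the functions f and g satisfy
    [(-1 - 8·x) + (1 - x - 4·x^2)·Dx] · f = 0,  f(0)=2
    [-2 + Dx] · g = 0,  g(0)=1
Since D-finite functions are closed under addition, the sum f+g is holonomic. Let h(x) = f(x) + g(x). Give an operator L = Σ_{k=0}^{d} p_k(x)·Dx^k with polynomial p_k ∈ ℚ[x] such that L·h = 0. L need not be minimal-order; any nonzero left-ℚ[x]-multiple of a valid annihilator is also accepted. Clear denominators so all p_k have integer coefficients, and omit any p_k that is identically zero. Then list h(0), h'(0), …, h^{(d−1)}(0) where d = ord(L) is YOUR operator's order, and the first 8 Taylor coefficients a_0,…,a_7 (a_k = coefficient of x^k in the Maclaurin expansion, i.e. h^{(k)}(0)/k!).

L = (-16 - 20·x - 240·x^2 - 128·x^3) + (6 + 32·x + 124·x^2 - 32·x^3 - 64·x^4)·Dx + (1 - 11·x - 2·x^2 + 48·x^3 + 32·x^4)·Dx^2  (order 2).
h: a_k = 3, 4, 12, 58/3, 176/3, 1954/15, 16294/45, 277838/315, …
ICs: h(0) = 3, h′(0) = 4.

f: a_k = 2, 2, 10, 18, 58, 130, 362, 882, …
g: a_k = 1, 2, 2, 4/3, 2/3, 4/15, 4/45, 8/315, …
f+g: L₀ = lclm(L_f,L_g), ord ≤ 1+1.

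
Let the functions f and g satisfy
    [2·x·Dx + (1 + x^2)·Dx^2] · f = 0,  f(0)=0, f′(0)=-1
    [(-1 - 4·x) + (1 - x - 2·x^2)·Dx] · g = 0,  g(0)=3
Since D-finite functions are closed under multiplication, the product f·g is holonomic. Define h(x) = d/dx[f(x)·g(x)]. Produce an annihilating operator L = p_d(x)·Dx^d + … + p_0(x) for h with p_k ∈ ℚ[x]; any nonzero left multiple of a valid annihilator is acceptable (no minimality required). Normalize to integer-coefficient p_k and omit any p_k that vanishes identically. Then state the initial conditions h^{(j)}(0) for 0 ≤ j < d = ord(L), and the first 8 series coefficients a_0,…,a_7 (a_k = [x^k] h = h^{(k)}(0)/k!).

f: a_k = 0, -1, 0, 1/3, 0, -1/5, 0, 1/7, …
g: a_k = 3, 3, 9, 15, 33, 63, 129, 255, …
Sym-product of L_f,L_g gives L₀ (≤ ord 2).
Derive L from L₀ (diff closure).
L = (18 + 90·x^2 + 48·x^3 + 144·x^4) + (7 + 30·x + 27·x^2 + 82·x^3 + 48·x^4 + 96·x^5)·Dx + (-2 + x - 3·x^2 + 9·x^3 + 11·x^4 + 8·x^5 + 12·x^6)·Dx^2  (order 2).
h: a_k = -3, -6, -24, -56, -153, -1758/5, -4178/5, -13248/7, …
ICs: h(0) = -3, h′(0) = -6.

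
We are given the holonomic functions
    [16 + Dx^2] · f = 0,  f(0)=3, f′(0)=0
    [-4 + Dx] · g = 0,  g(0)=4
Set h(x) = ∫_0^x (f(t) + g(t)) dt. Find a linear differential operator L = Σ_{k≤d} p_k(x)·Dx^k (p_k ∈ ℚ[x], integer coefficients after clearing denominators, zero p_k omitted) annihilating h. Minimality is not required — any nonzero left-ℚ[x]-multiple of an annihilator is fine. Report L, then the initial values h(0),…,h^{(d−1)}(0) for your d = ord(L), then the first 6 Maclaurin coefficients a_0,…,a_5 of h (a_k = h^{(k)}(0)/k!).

f: a_k = 3, 0, -24, 0, 32, 0, …
g: a_k = 4, 16, 32, 128/3, 128/3, 512/15, …
Sum ⇒ L₀ = lclm(L_f,L_g) in ℚ(x)⟨Dx⟩.
h=∫h₀ ⇒ L = L₀·Dx.
L = -64·Dx + 16·Dx^2 - 4·Dx^3 + Dx^4  (order 4).
h: a_k = 0, 7, 8, 8/3, 32/3, 224/15, …
ICs: h(0) = 0, h′(0) = 7, h′′(0) = 16, h′′′(0) = 16.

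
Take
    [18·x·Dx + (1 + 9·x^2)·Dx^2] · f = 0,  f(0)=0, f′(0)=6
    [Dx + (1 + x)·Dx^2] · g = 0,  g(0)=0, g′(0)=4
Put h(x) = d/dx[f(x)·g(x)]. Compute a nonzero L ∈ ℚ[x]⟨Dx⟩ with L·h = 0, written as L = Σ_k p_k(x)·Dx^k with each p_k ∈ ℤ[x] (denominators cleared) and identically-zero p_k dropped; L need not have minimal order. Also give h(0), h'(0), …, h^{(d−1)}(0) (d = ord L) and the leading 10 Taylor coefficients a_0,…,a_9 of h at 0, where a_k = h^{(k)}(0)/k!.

L = (1368 + 2700·x + 37584·x^2 + 95580·x^3 + 87480·x^4 + 37908·x^5 + 26244·x^7) + (1298 + 9180·x + 54612·x^2 + 194724·x^3 + 324000·x^4 + 271188·x^5 + 102060·x^6 + 78732·x^7 + 91854·x^8)·Dx + (76 + 2848·x + 12096·x^2 + 43992·x^3 + 117288·x^4 + 173016·x^5 + 139968·x^6 + 75816·x^7 + 78732·x^8 + 52488·x^9)·Dx^2 + (37 + 146·x + 901·x^2 + 2808·x^3 + 7362·x^4 + 15228·x^5 + 21546·x^6 + 17496·x^7 + 12393·x^8 + 13122·x^9 + 6561·x^10)·Dx^3  (order 3).
h: a_k = 0, 48, -36, -256, 150, 11088/5, -6314/5, -95232/5, 365877/35, 17569648/105, …
ICs: h(0) = 0, h′(0) = 48, h′′(0) = -72.

f: a_k = 0, 6, 0, -18, 0, 486/5, 0, -4374/7, 0, 4374, …
g: a_k = 0, 4, -2, 4/3, -1, 4/5, -2/3, 4/7, -1/2, 4/9, …
L₀ := L_f ⊗_s L_g (sym. prod.), ord ≤ 4.
h=h₀': d/dx-closure on L₀ ⇒ L.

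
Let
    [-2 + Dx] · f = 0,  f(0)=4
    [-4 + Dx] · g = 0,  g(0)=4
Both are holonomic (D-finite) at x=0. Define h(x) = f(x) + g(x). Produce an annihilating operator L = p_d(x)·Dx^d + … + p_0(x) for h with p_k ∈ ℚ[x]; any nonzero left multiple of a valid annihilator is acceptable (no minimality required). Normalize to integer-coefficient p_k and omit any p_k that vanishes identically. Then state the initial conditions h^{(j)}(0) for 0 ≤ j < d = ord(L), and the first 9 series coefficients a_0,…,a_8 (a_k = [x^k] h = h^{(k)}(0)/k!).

f: a_k = 4, 8, 8, 16/3, 8/3, 16/15, 16/45, 32/315, 8/315, …
g: a_k = 4, 16, 32, 128/3, 128/3, 512/15, 1024/45, 4096/315, 2048/315, …
L₀ := lclm(L_f,L_g); ord L₀ ≤ 1+1.
L = 8 - 6·Dx + Dx^2  (order 2).
h: a_k = 8, 24, 40, 48, 136/3, 176/5, 208/9, 1376/105, 2056/315, …
ICs: h(0) = 8, h′(0) = 24.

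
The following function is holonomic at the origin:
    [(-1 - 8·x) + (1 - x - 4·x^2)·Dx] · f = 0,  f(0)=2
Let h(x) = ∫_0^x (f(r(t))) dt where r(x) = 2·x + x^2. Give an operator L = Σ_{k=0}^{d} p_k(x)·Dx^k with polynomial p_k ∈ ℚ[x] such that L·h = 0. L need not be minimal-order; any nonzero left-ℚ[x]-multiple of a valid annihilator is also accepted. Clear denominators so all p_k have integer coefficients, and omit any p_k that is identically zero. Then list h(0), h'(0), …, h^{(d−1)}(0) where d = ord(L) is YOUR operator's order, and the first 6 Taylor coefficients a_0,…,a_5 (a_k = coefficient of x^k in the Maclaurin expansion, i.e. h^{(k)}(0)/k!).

f: a_k = 2, 2, 10, 18, 58, 130, …
L₀ from L_f via x↦r, Dx↦r'^{-1}Dx.
∫: right-multiply L₀ by Dx.
L = (2 + 34·x + 48·x^2 + 16·x^3)·Dx + (-1 + 2·x + 17·x^2 + 16·x^3 + 4·x^4)·Dx^2  (order 2).
h: a_k = 0, 2, 2, 14, 46, 1154/5, …
ICs: h(0) = 0, h′(0) = 2.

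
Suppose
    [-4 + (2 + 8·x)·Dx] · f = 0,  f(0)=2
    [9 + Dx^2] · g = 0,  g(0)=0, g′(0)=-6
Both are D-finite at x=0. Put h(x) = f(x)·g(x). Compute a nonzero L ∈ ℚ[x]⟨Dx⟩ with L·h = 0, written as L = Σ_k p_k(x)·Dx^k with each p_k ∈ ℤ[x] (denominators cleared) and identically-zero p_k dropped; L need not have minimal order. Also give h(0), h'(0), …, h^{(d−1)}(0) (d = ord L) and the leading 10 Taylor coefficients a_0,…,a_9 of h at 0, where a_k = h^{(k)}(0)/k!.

L = (21 + 72·x + 144·x^2) + (-4 - 16·x)·Dx + (1 + 8·x + 16·x^2)·Dx^2  (order 2).
h: a_k = 0, -12, -24, 42, -12, 759/10, -1401/5, 118431/140, -37701/14, 9924669/1120, …
ICs: h(0) = 0, h′(0) = -12.

f: a_k = 2, 4, -4, 8, -20, 56, -168, 528, -1716, 5720, …
g: a_k = 0, -6, 0, 9, 0, -81/20, 0, 243/280, 0, -243/2240, …
Sym-product of L_f,L_g gives L₀ (≤ ord 2).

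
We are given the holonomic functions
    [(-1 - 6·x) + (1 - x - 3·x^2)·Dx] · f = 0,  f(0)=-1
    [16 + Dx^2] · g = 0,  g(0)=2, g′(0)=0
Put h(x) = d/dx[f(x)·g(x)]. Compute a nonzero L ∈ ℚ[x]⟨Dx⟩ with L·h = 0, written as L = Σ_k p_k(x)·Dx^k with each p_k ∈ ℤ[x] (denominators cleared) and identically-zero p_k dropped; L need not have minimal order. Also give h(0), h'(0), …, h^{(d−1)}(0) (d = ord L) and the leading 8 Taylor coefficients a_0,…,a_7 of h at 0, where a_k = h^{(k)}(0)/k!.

f: a_k = -1, -1, -4, -7, -19, -40, -97, -217, …
g: a_k = 2, 0, -16, 0, 64/3, 0, -512/45, 0, …
L₀ := L_f ⊗_s L_g (sym. prod.), ord ≤ 2.
Derive L from L₀ (diff closure).
L = (-26 - 256·x - 640·x^2 + 768·x^3 + 1152·x^4) + (-7 - 26·x + 144·x^2 + 288·x^3)·Dx + (5 - 13·x - 31·x^2 + 48·x^3 + 72·x^4)·Dx^2  (order 2).
h: a_k = -2, 16, 6, 56/3, 160/3, 3244/15, 21434/45, 435776/315, …
ICs: h(0) = -2, h′(0) = 16.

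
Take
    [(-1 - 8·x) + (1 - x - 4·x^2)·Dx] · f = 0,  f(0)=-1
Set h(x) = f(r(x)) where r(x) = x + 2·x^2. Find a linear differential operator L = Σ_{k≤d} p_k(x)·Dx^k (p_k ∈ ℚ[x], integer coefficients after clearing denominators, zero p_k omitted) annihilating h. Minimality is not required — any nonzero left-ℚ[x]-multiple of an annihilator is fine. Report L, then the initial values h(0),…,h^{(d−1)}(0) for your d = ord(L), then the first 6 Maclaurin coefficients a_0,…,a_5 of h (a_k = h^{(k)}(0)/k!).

L = (1 + 12·x + 48·x^2 + 64·x^3) + (-1 + x + 6·x^2 + 16·x^3 + 16·x^4)·Dx  (order 1).
h: a_k = -1, -1, -7, -29, -103, -405, …
ICs: h(0) = -1.

f: a_k = -1, -1, -5, -9, -29, -65, …
Change of var in L_f (x↦r) gives L₀.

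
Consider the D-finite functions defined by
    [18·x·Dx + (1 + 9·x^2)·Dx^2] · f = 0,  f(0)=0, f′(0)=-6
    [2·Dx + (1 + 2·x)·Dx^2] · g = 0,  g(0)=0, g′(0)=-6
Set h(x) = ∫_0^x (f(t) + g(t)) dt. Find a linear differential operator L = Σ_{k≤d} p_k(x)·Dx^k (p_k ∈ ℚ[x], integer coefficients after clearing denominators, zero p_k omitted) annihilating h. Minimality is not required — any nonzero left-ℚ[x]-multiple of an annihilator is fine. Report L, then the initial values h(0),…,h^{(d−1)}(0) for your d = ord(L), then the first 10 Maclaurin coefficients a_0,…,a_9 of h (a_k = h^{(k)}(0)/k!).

L = (-18 - 108·x + 486·x^2 + 324·x^3)·Dx^2 + (-13 - 36·x + 135·x^2 + 972·x^3 + 648·x^4)·Dx^3 + (-1 + 7·x + 18·x^2 + 81·x^3 + 243·x^4 + 162·x^5)·Dx^4  (order 4).
h: a_k = 0, 0, -6, 2, 5/2, 12/5, -97/5, 32/7, 285/4, 32/3, …
ICs: h(0) = 0, h′(0) = 0, h′′(0) = -12, h′′′(0) = 12.

f: a_k = 0, -6, 0, 18, 0, -486/5, 0, 4374/7, 0, -4374, …
g: a_k = 0, -6, 6, -8, 12, -96/5, 32, -384/7, 96, -512/3, …
f+g: L₀ = lclm(L_f,L_g), ord ≤ 2+2.
Integrate: L := L₀·Dx.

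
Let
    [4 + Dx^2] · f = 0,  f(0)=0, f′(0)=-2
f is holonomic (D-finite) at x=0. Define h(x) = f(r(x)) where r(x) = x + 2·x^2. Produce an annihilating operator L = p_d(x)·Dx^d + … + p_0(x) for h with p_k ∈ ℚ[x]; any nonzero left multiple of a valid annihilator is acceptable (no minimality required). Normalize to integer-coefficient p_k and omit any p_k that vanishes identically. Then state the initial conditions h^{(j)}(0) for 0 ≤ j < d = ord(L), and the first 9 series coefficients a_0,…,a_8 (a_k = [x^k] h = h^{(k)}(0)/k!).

f: a_k = 0, -2, 0, 4/3, 0, -4/15, 0, 8/315, 0, …
Substitute x→r, Dx→(1/r')Dx; clear ⇒ L₀.
L = (4 + 48·x + 192·x^2 + 256·x^3) - 4·Dx + (1 + 4·x)·Dx^2  (order 2).
h: a_k = 0, -2, -4, 4/3, 8, 236/15, 8, -3352/315, -944/45, …
ICs: h(0) = 0, h′(0) = -2.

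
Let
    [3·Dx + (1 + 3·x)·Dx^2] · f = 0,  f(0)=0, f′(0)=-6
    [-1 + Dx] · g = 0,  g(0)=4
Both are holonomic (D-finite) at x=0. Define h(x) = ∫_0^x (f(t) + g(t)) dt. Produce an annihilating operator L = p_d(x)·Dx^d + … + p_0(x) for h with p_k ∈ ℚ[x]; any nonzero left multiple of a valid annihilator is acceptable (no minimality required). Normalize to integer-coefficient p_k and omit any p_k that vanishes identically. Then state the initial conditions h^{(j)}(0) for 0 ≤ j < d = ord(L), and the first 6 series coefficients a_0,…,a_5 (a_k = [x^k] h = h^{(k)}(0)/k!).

L = (-21 - 9·x)·Dx^2 + (17 - 6·x - 9·x^2)·Dx^3 + (4 + 15·x + 9·x^2)·Dx^4  (order 4).
h: a_k = 0, 4, -1, 11/3, -13/3, 122/15, …
ICs: h(0) = 0, h′(0) = 4, h′′(0) = -2, h′′′(0) = 22.

f: a_k = 0, -6, 9, -18, 81/2, -486/5, …
g: a_k = 4, 4, 2, 2/3, 1/6, 1/30, …
f+g: L₀ = lclm(L_f,L_g), ord ≤ 2+1.
h=∫h₀ ⇒ L = L₀·Dx.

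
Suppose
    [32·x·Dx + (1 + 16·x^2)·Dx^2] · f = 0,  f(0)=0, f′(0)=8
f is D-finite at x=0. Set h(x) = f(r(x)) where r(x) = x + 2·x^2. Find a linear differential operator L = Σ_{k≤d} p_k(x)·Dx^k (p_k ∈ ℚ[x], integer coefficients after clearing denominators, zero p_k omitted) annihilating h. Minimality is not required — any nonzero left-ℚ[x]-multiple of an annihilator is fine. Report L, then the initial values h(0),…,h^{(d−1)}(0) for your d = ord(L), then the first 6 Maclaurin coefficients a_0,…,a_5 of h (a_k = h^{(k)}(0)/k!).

f: a_k = 0, 8, 0, -128/3, 0, 2048/5, …
f∘r: x↦r, Dx↦Dx/r' in L_f ⇒ L₀.
L = (-4 + 32·x + 256·x^2 + 768·x^3 + 768·x^4)·Dx + (1 + 4·x + 16·x^2 + 128·x^3 + 320·x^4 + 256·x^5)·Dx^2  (order 2).
h: a_k = 0, 8, 16, -128/3, -256, -512/5, …
ICs: h(0) = 0, h′(0) = 8.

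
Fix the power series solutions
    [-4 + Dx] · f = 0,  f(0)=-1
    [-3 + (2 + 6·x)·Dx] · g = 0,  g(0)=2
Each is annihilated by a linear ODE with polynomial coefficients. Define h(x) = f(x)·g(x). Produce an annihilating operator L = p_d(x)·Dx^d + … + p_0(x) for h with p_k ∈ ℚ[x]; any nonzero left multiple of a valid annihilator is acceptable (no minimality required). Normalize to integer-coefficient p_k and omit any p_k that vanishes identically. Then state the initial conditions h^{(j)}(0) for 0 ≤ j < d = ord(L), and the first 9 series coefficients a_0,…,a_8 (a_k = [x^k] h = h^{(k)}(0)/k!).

f: a_k = -1, -4, -8, -32/3, -32/3, -128/15, -256/45, -1024/315, -512/315, …
g: a_k = 2, 3, -9/4, 27/8, -405/64, 1701/128, -15309/512, 72171/1024, -2814669/16384, …
L₀ := L_f ⊗_s L_g (sym. prod.), ord ≤ 1.
L = (-11 - 24·x) + (2 + 6·x)·Dx  (order 1).
h: a_k = -2, -11, -103/4, -953/24, -8161/192, -76883/1920, -497863/23040, -9695729/322560, 133285631/5160960, …
ICs: h(0) = -2.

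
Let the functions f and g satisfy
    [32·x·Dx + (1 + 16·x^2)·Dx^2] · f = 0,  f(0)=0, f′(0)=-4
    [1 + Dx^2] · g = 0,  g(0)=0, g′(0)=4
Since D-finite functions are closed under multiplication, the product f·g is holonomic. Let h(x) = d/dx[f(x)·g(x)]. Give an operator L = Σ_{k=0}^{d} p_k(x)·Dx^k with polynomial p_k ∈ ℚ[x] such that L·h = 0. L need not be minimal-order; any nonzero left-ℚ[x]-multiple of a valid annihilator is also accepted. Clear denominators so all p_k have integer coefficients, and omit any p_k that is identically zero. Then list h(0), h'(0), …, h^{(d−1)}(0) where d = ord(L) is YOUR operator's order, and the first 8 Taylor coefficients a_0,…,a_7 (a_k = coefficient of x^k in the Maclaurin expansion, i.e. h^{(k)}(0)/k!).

L = (209105 + 6893664·x^2 + 261353216·x^4 + 52248576·x^6 - 2162688·x^8 - 60817408·x^10 + 16777216·x^12) + (108608·x + 9933824·x^3 + 133857280·x^5 + 44564480·x^7 + 20971520·x^9 + 67108864·x^11)·Dx + (210210 + 6980800·x^2 + 263314944·x^4 + 66224128·x^6 + 4063232·x^8 - 54525952·x^10 + 33554432·x^12)·Dx^2 + (108608·x + 9933824·x^3 + 133857280·x^5 + 44564480·x^7 + 20971520·x^9 + 67108864·x^11)·Dx^3 + (1105 + 87136·x^2 + 1961728·x^4 + 13975552·x^6 + 6225920·x^8 + 6291456·x^10 + 16777216·x^12)·Dx^4  (order 4).
h: a_k = 0, -32, 0, 352, 0, -15004/3, 0, 1139944/15, …
ICs: h(0) = 0, h′(0) = -32, h′′(0) = 0, h′′′(0) = 2112.

f: a_k = 0, -4, 0, 64/3, 0, -1024/5, 0, 16384/7, …
g: a_k = 0, 4, 0, -2/3, 0, 1/30, 0, -1/1260, …
L₀ := L_f ⊗_s L_g (sym. prod.), ord ≤ 4.
h₀' ⇒ L via d/dx closure of L₀.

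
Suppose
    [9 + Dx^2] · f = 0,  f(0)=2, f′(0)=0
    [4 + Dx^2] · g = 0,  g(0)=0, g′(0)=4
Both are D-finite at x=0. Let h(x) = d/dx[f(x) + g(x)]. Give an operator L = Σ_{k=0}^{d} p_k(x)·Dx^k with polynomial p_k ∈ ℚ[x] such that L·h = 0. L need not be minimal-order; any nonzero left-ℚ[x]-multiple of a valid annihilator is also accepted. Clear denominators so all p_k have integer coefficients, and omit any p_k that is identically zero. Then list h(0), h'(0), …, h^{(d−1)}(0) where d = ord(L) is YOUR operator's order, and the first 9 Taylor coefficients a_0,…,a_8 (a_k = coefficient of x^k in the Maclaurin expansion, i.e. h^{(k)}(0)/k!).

f: a_k = 2, 0, -9, 0, 27/4, 0, -81/40, 0, 729/2240, …
g: a_k = 0, 4, 0, -8/3, 0, 8/15, 0, -16/315, 0, …
L₀ := lclm(L_f,L_g); ord L₀ ≤ 2+2.
h=h₀': d/dx-closure on L₀ ⇒ L.
L = 36 + 13·Dx^2 + Dx^4  (order 4).
h: a_k = 4, -18, -8, 27, 8/3, -243/20, -16/45, 729/280, 8/315, …
ICs: h(0) = 4, h′(0) = -18, h′′(0) = -16, h′′′(0) = 162.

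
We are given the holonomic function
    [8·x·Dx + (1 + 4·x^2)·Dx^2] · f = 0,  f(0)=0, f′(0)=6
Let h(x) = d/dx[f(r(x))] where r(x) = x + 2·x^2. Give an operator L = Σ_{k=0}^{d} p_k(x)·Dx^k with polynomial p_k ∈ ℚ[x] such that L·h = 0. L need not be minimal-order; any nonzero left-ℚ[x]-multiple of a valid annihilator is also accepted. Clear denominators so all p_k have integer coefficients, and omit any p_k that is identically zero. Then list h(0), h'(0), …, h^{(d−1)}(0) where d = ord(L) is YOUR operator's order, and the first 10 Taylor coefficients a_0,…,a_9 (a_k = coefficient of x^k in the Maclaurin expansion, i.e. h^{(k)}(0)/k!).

L = (-4 + 8·x + 64·x^2 + 192·x^3 + 192·x^4) + (1 + 4·x + 4·x^2 + 32·x^3 + 80·x^4 + 64·x^5)·Dx  (order 1).
h: a_k = 6, 24, -24, -192, -384, 768, 4992, 6144, -26112, -116736, …
ICs: h(0) = 6.

f: a_k = 0, 6, 0, -8, 0, 96/5, 0, -384/7, 0, 512/3, …
Substitute x→r, Dx→(1/r')Dx; clear ⇒ L₀.
h=h₀': d/dx-closure on L₀ ⇒ L.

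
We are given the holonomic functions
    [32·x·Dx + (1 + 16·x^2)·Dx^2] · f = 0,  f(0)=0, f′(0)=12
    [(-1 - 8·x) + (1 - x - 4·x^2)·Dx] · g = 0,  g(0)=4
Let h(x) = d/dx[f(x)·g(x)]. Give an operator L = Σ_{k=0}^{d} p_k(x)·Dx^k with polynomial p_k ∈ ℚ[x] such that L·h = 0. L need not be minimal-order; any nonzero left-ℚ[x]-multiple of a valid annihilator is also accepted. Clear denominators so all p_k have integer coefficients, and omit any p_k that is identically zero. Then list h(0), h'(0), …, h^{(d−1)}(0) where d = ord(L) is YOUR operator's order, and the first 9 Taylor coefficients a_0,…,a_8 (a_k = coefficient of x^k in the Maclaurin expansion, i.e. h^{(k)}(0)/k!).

L = (-16 + 3072·x^2 + 6144·x^3 + 36864·x^4) + (7 + 64·x + 48·x^2 + 256·x^3 + 6144·x^4 + 24576·x^5)·Dx + (-1 - 3·x - 56·x^2 + 16·x^3 - 448·x^4 + 1024·x^5 + 3072·x^6)·Dx^2  (order 2).
h: a_k = 48, 96, -48, 704, 12848, 98208/5, -101744, -403328/35, 91332816/35, …
ICs: h(0) = 48, h′(0) = 96.

f: a_k = 0, 12, 0, -64, 0, 3072/5, 0, -49152/7, 0, …
g: a_k = 4, 4, 20, 36, 116, 260, 724, 1764, 4660, …
Sym-product of L_f,L_g gives L₀ (≤ ord 2).
h=h₀': d/dx-closure on L₀ ⇒ L.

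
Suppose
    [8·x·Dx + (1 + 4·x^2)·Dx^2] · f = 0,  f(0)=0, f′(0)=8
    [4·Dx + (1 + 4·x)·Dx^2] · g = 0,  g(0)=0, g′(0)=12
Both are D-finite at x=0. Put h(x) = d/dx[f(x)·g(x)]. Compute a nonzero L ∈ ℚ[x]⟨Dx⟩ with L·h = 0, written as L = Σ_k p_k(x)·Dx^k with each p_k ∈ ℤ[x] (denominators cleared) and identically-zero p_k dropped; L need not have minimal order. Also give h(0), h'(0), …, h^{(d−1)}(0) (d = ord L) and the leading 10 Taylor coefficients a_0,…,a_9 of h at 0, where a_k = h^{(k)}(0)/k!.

f: a_k = 0, 8, 0, -32/3, 0, 128/5, 0, -512/7, 0, 2048/9, …
g: a_k = 0, 12, -24, 64, -192, 3072/5, -2048, 49152/7, -24576, 262144/3, …
h₀=f·g: eliminate ⇒ L₀, order ≤ 2·2.
h₀' ⇒ L via d/dx closure of L₀.
L = (96 + 640·x + 1408·x^2 + 7680·x^3 + 15360·x^4 + 26624·x^5 + 8192·x^7) + (24 + 320·x + 2656·x^2 + 9728·x^3 + 28160·x^4 + 47616·x^5 + 71680·x^6 + 6144·x^7 + 28672·x^8)·Dx + (12 + 104·x + 672·x^2 + 2976·x^3 + 8256·x^4 + 18048·x^5 + 24576·x^6 + 35328·x^7 + 6144·x^8 + 16384·x^9)·Dx^2 + (1 + 12·x + 68·x^2 + 256·x^3 + 696·x^4 + 1536·x^5 + 2688·x^6 + 3072·x^7 + 4224·x^8 + 1024·x^9 + 2048·x^10)·Dx^3  (order 3).
h: a_k = 0, 192, -576, 1536, -6400, 136192/5, -523264/5, 2015232/5, -56045568/35, 669827072/105, …
ICs: h(0) = 0, h′(0) = 192, h′′(0) = -1152.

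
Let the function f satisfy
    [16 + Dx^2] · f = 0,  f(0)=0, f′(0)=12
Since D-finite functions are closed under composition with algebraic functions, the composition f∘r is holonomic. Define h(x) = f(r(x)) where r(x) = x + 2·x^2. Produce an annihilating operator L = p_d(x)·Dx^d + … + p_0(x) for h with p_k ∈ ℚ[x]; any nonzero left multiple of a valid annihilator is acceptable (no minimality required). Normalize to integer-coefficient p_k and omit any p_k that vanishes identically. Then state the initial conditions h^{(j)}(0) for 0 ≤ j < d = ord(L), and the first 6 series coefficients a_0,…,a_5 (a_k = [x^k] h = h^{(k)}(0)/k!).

L = (16 + 192·x + 768·x^2 + 1024·x^3) - 4·Dx + (1 + 4·x)·Dx^2  (order 2).
h: a_k = 0, 12, 24, -32, -192, -1792/5, …
ICs: h(0) = 0, h′(0) = 12.

f: a_k = 0, 12, 0, -32, 0, 128/5, …
h₀=f(r): pull back L_f along r ⇒ L₀.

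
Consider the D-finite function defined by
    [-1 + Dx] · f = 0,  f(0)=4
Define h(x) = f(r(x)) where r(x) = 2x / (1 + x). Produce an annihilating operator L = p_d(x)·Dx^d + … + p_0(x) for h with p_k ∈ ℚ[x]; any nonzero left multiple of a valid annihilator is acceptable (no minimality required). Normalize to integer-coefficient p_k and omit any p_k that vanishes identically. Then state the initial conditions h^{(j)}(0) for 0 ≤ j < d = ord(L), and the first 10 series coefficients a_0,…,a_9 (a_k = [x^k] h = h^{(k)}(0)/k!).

f: a_k = 4, 4, 2, 2/3, 1/6, 1/30, 1/180, 1/1260, 1/10080, 1/90720, …
L₀ from L_f via x↦r, Dx↦r'^{-1}Dx.
L = -2 + (1 + 2·x + x^2)·Dx  (order 1).
h: a_k = 4, 8, 0, -8/3, 8/3, -8/5, 16/45, 40/63, -128/105, 568/405, …
ICs: h(0) = 4.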